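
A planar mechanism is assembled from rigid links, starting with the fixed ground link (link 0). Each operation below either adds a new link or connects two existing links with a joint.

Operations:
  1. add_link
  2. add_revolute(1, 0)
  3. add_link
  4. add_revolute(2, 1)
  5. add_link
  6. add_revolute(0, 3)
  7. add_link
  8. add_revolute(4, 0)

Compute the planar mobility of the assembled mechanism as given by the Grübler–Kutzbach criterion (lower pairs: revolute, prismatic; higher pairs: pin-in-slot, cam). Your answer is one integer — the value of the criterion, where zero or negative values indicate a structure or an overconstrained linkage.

M = 4

link 0 = ground. State L|J1|J2 = 1|0|0
+link1  2|0|0
R(1,0) f=1→J1  2|1|0
+link2  3|1|0
R(2,1) f=1→J1  3|2|0
+link3  4|2|0
R(0,3) f=1→J1  4|3|0
+link4  5|3|0
R(4,0) f=1→J1  5|4|0
M = 3(5−1)−2·4−0 = 12−8−0 = 4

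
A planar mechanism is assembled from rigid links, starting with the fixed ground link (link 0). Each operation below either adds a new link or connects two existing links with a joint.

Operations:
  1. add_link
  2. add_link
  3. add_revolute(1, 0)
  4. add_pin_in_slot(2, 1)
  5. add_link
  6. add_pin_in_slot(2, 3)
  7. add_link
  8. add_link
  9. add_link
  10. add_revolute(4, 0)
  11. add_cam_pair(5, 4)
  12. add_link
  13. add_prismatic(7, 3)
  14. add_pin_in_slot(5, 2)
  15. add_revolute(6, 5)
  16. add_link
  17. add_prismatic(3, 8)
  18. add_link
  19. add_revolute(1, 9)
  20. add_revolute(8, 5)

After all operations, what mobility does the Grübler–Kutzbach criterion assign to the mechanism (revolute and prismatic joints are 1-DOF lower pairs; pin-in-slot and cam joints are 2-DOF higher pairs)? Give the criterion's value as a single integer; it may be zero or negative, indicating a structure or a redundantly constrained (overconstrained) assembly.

link 0 = ground. State L|J1|J2 = 1|0|0
+link1  2|0|0
+link2  3|0|0
R(1,0) f=1→J1  3|1|0
PS(2,1) f=2→J2  3|1|1
+link3  4|1|1
PS(2,3) f=2→J2  4|1|2
+link4  5|1|2
+link5  6|1|2
+link6  7|1|2
R(4,0) f=1→J1  7|2|2
C(5,4) f=2→J2  7|2|3
+link7  8|2|3
P(7,3) f=1→J1  8|3|3
PS(5,2) f=2→J2  8|3|4
R(6,5) f=1→J1  8|4|4
+link8  9|4|4
P(3,8) f=1→J1  9|5|4
+link9  10|5|4
R(1,9) f=1→J1  10|6|4
R(8,5) f=1→J1  10|7|4
M = 3(10−1)−2·7−4 = 27−14−4 = 9

M = 9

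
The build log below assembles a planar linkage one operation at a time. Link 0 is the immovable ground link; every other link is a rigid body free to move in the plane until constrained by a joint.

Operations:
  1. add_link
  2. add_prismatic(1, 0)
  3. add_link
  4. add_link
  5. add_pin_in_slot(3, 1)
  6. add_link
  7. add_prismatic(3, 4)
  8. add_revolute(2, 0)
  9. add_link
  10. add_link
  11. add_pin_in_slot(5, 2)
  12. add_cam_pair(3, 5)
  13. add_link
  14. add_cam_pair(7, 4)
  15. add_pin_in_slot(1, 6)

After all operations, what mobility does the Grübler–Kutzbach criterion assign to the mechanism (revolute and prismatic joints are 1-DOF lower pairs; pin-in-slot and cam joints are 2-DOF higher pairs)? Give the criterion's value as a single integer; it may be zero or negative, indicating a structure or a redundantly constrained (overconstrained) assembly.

ground; <1,0,0>
#1 <2,0,0>
P:1↔0 J1 <2,1,0>
#2 <3,1,0>
#3 <4,1,0>
PS:3↔1 J2 <4,1,1>
#4 <5,1,1>
P:3↔4 J1 <5,2,1>
R:2↔0 J1 <5,3,1>
#5 <6,3,1>
#6 <7,3,1>
PS:5↔2 J2 <7,3,2>
C:3↔5 J2 <7,3,3>
#7 <8,3,3>
C:7↔4 J2 <8,3,4>
PS:1↔6 J2 <8,3,5>
3×7 − 2×3 − 1×5 = 10

M = 10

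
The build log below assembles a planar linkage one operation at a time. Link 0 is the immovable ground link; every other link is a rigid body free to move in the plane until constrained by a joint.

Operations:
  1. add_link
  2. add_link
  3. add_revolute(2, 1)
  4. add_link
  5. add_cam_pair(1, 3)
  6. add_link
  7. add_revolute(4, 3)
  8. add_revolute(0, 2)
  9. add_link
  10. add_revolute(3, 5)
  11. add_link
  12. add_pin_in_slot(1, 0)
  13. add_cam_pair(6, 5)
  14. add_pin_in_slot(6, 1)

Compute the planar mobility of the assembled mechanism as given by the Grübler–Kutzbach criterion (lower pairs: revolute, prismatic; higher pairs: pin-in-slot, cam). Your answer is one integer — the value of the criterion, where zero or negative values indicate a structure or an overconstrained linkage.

M = 6

ground; <1,0,0>
#1 <2,0,0>
#2 <3,0,0>
R:2↔1 J1 <3,1,0>
#3 <4,1,0>
C:1↔3 J2 <4,1,1>
#4 <5,1,1>
R:4↔3 J1 <5,2,1>
R:0↔2 J1 <5,3,1>
#5 <6,3,1>
R:3↔5 J1 <6,4,1>
#6 <7,4,1>
PS:1↔0 J2 <7,4,2>
C:6↔5 J2 <7,4,3>
PS:6↔1 J2 <7,4,4>
3×6 − 2×4 − 1×4 = 6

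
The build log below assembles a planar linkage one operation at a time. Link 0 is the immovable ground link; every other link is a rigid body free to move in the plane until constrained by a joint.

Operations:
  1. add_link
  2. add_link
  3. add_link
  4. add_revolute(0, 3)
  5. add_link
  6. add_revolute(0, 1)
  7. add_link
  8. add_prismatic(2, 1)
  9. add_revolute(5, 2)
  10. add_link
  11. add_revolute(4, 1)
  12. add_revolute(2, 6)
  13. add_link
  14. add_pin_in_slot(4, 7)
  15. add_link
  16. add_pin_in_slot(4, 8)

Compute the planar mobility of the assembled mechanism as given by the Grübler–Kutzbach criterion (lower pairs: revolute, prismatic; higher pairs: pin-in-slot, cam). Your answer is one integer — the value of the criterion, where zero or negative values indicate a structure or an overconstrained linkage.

ground; <1,0,0>
#1 <2,0,0>
#2 <3,0,0>
#3 <4,0,0>
R:0↔3 J1 <4,1,0>
#4 <5,1,0>
R:0↔1 J1 <5,2,0>
#5 <6,2,0>
P:2↔1 J1 <6,3,0>
R:5↔2 J1 <6,4,0>
#6 <7,4,0>
R:4↔1 J1 <7,5,0>
R:2↔6 J1 <7,6,0>
#7 <8,6,0>
PS:4↔7 J2 <8,6,1>
#8 <9,6,1>
PS:4↔8 J2 <9,6,2>
3×8 − 2×6 − 1×2 = 10

M = 10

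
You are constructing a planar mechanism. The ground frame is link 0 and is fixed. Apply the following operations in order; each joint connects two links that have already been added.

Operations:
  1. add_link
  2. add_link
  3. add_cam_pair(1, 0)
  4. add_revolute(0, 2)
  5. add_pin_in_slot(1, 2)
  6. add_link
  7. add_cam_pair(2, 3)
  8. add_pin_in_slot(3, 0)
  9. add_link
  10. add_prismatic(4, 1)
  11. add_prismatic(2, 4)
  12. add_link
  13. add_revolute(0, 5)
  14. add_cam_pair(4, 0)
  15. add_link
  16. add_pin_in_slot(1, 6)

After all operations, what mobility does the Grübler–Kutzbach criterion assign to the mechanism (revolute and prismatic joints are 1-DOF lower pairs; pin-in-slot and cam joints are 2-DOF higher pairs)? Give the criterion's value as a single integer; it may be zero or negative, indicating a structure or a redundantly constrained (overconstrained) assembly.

M = 4

ground; <1,0,0>
#1 <2,0,0>
#2 <3,0,0>
C:1↔0 J2 <3,0,1>
R:0↔2 J1 <3,1,1>
PS:1↔2 J2 <3,1,2>
#3 <4,1,2>
C:2↔3 J2 <4,1,3>
PS:3↔0 J2 <4,1,4>
#4 <5,1,4>
P:4↔1 J1 <5,2,4>
P:2↔4 J1 <5,3,4>
#5 <6,3,4>
R:0↔5 J1 <6,4,4>
C:4↔0 J2 <6,4,5>
#6 <7,4,5>
PS:1↔6 J2 <7,4,6>
3×6 − 2×4 − 1×6 = 4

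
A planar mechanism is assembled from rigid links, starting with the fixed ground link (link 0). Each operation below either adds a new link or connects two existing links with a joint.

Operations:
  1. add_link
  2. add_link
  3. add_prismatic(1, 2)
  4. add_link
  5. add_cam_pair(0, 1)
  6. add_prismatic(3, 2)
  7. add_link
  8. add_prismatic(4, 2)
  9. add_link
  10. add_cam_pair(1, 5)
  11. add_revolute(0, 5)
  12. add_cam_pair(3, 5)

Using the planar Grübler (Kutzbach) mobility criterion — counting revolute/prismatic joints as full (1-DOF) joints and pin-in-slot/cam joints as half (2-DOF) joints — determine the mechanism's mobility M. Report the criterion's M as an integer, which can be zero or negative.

M = 4

[1;0;0] (link 0 is ground)
L+ [2;0;0]
L+ [3;0;0]
P(1,2)∈J1 [3;1;0]
L+ [4;1;0]
C(0,1)∈J2 [4;1;1]
P(3,2)∈J1 [4;2;1]
L+ [5;2;1]
P(4,2)∈J1 [5;3;1]
L+ [6;3;1]
C(1,5)∈J2 [6;3;2]
R(0,5)∈J1 [6;4;2]
C(3,5)∈J2 [6;4;3]
mobility = 15 − 8 − 3 = 4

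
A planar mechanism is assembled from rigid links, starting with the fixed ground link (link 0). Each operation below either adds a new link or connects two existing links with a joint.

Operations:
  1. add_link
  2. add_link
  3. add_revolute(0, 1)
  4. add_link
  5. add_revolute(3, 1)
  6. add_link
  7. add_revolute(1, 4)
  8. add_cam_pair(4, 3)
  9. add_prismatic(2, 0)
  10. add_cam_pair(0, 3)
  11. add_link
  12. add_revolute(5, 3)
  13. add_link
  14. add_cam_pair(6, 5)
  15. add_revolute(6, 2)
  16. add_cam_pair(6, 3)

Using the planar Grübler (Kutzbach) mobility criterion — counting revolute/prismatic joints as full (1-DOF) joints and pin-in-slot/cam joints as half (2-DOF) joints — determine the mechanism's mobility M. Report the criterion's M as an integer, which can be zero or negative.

ground; <1,0,0>
#1 <2,0,0>
#2 <3,0,0>
R:0↔1 J1 <3,1,0>
#3 <4,1,0>
R:3↔1 J1 <4,2,0>
#4 <5,2,0>
R:1↔4 J1 <5,3,0>
C:4↔3 J2 <5,3,1>
P:2↔0 J1 <5,4,1>
C:0↔3 J2 <5,4,2>
#5 <6,4,2>
R:5↔3 J1 <6,5,2>
#6 <7,5,2>
C:6↔5 J2 <7,5,3>
R:6↔2 J1 <7,6,3>
C:6↔3 J2 <7,6,4>
3×6 − 2×6 − 1×4 = 2

M = 2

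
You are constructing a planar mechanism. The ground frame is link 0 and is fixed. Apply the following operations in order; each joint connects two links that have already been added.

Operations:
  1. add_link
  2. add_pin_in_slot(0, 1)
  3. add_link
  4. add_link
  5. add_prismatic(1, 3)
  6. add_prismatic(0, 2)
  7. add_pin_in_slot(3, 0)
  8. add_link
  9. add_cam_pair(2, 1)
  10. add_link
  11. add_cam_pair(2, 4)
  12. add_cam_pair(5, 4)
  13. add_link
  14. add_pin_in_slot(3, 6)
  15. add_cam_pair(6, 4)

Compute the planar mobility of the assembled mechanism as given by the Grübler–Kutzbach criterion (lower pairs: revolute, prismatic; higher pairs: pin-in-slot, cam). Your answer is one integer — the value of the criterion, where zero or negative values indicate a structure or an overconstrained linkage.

M = 7

[1;0;0] (link 0 is ground)
L+ [2;0;0]
PS(0,1)∈J2 [2;0;1]
L+ [3;0;1]
L+ [4;0;1]
P(1,3)∈J1 [4;1;1]
P(0,2)∈J1 [4;2;1]
PS(3,0)∈J2 [4;2;2]
L+ [5;2;2]
C(2,1)∈J2 [5;2;3]
L+ [6;2;3]
C(2,4)∈J2 [6;2;4]
C(5,4)∈J2 [6;2;5]
L+ [7;2;5]
PS(3,6)∈J2 [7;2;6]
C(6,4)∈J2 [7;2;7]
mobility = 18 − 4 − 7 = 7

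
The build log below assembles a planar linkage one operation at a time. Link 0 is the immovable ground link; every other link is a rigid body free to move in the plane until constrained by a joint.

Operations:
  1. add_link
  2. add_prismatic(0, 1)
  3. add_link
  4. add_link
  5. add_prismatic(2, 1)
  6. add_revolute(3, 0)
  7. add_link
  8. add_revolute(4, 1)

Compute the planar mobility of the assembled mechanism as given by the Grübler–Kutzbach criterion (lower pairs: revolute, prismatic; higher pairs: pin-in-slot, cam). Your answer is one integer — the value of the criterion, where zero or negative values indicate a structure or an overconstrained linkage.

M = 4

link 0 = ground. State L|J1|J2 = 1|0|0
+link1  2|0|0
P(0,1) f=1→J1  2|1|0
+link2  3|1|0
+link3  4|1|0
P(2,1) f=1→J1  4|2|0
R(3,0) f=1→J1  4|3|0
+link4  5|3|0
R(4,1) f=1→J1  5|4|0
M = 3(5−1)−2·4−0 = 12−8−0 = 4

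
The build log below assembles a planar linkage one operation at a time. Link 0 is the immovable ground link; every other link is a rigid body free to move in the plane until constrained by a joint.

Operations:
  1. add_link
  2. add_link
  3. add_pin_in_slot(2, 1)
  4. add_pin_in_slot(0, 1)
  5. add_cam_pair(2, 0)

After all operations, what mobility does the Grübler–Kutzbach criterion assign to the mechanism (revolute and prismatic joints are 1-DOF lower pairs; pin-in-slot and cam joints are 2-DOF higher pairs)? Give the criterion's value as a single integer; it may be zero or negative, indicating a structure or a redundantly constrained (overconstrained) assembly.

[1;0;0] (link 0 is ground)
L+ [2;0;0]
L+ [3;0;0]
PS(2,1)∈J2 [3;0;1]
PS(0,1)∈J2 [3;0;2]
C(2,0)∈J2 [3;0;3]
mobility = 6 − 0 − 3 = 3

M = 3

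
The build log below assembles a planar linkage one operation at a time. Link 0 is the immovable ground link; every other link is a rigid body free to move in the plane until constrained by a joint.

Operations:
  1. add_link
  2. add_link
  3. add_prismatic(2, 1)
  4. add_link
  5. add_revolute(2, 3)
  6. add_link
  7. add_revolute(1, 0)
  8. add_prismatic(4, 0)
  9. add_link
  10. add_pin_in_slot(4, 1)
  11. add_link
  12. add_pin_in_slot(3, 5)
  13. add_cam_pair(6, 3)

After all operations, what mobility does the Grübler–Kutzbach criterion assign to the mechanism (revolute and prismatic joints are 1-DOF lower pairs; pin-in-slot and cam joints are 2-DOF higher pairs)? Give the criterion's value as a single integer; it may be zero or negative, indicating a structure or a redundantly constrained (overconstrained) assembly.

M = 7

link 0 = ground. State L|J1|J2 = 1|0|0
+link1  2|0|0
+link2  3|0|0
P(2,1) f=1→J1  3|1|0
+link3  4|1|0
R(2,3) f=1→J1  4|2|0
+link4  5|2|0
R(1,0) f=1→J1  5|3|0
P(4,0) f=1→J1  5|4|0
+link5  6|4|0
PS(4,1) f=2→J2  6|4|1
+link6  7|4|1
PS(3,5) f=2→J2  7|4|2
C(6,3) f=2→J2  7|4|3
M = 3(7−1)−2·4−3 = 18−8−3 = 7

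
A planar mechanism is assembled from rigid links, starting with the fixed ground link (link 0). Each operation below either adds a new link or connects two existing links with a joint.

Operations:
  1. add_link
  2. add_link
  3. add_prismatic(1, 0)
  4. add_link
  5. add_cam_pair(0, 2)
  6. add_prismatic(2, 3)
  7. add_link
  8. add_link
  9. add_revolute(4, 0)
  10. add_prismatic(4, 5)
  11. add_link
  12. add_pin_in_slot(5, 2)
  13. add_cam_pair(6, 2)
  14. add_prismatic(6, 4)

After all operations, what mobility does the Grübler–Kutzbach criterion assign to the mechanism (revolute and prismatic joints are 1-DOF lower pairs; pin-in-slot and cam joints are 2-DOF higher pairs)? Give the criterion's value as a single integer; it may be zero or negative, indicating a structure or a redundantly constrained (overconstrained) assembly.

M = 5

L=1 J1=0 J2=0
add link → L=2 J1=0 J2=0
add link → L=3 J1=0 J2=0
P@1,0 dof=1 J1 → L=3 J1=1 J2=0
add link → L=4 J1=1 J2=0
C@0,2 dof=2 J2 → L=4 J1=1 J2=1
P@2,3 dof=1 J1 → L=4 J1=2 J2=1
add link → L=5 J1=2 J2=1
add link → L=6 J1=2 J2=1
R@4,0 dof=1 J1 → L=6 J1=3 J2=1
P@4,5 dof=1 J1 → L=6 J1=4 J2=1
add link → L=7 J1=4 J2=1
PS@5,2 dof=2 J2 → L=7 J1=4 J2=2
C@6,2 dof=2 J2 → L=7 J1=4 J2=3
P@6,4 dof=1 J1 → L=7 J1=5 J2=3
M=3(L−1)−2J1−J2=3·6−2·5−3=5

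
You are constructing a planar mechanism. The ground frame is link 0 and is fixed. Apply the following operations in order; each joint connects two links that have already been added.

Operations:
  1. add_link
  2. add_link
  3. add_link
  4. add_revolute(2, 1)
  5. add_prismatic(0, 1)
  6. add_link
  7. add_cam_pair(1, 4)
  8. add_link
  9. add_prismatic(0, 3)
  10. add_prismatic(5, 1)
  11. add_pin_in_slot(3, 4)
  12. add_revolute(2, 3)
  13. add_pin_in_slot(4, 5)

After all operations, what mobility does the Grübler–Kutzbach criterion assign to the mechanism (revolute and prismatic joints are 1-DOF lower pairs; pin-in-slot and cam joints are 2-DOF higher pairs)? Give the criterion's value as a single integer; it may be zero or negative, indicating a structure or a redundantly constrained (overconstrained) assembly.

link 0 = ground. State L|J1|J2 = 1|0|0
+link1  2|0|0
+link2  3|0|0
+link3  4|0|0
R(2,1) f=1→J1  4|1|0
P(0,1) f=1→J1  4|2|0
+link4  5|2|0
C(1,4) f=2→J2  5|2|1
+link5  6|2|1
P(0,3) f=1→J1  6|3|1
P(5,1) f=1→J1  6|4|1
PS(3,4) f=2→J2  6|4|2
R(2,3) f=1→J1  6|5|2
PS(4,5) f=2→J2  6|5|3
M = 3(6−1)−2·5−3 = 15−10−3 = 2

M = 2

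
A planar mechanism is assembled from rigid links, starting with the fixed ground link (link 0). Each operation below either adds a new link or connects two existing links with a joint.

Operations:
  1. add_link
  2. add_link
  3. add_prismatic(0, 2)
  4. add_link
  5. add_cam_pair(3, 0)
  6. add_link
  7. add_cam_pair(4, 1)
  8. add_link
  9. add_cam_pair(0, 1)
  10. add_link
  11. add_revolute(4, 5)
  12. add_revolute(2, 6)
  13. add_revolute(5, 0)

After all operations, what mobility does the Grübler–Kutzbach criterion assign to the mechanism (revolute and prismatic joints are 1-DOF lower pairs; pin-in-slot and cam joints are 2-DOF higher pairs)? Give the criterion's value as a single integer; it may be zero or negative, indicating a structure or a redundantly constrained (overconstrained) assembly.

M = 7

[1;0;0] (link 0 is ground)
L+ [2;0;0]
L+ [3;0;0]
P(0,2)∈J1 [3;1;0]
L+ [4;1;0]
C(3,0)∈J2 [4;1;1]
L+ [5;1;1]
C(4,1)∈J2 [5;1;2]
L+ [6;1;2]
C(0,1)∈J2 [6;1;3]
L+ [7;1;3]
R(4,5)∈J1 [7;2;3]
R(2,6)∈J1 [7;3;3]
R(5,0)∈J1 [7;4;3]
mobility = 18 − 8 − 3 = 7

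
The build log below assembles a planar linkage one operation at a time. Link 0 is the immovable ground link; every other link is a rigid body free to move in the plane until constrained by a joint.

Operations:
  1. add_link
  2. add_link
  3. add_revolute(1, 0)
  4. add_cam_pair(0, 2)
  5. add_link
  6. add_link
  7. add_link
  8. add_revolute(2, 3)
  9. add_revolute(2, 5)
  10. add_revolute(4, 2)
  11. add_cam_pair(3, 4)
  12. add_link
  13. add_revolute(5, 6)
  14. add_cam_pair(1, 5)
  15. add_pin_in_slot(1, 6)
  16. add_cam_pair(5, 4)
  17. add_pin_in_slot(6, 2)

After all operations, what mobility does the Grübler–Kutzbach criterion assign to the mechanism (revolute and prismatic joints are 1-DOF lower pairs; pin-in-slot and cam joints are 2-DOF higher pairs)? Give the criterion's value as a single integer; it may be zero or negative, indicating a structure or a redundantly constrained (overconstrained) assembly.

M = 2

(L,J1,J2)=(1,0,0); link0 fixed
link1: (2,0,0)
link2: (3,0,0)
R 1-0 [J1]: (3,1,0)
C 0-2 [J2]: (3,1,1)
link3: (4,1,1)
link4: (5,1,1)
link5: (6,1,1)
R 2-3 [J1]: (6,2,1)
R 2-5 [J1]: (6,3,1)
R 4-2 [J1]: (6,4,1)
C 3-4 [J2]: (6,4,2)
link6: (7,4,2)
R 5-6 [J1]: (7,5,2)
C 1-5 [J2]: (7,5,3)
PS 1-6 [J2]: (7,5,4)
C 5-4 [J2]: (7,5,5)
PS 6-2 [J2]: (7,5,6)
Grübler: 3·6 − 2·5 − 6 = 2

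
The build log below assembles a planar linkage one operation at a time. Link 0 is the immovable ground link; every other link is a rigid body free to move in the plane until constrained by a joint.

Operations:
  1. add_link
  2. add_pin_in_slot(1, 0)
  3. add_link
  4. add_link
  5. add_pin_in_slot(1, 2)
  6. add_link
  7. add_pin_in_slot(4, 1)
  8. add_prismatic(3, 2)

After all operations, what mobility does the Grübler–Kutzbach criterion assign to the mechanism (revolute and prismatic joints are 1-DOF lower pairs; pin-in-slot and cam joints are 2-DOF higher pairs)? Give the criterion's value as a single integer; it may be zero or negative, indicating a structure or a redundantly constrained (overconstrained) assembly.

M = 7

(L,J1,J2)=(1,0,0); link0 fixed
link1: (2,0,0)
PS 1-0 [J2]: (2,0,1)
link2: (3,0,1)
link3: (4,0,1)
PS 1-2 [J2]: (4,0,2)
link4: (5,0,2)
PS 4-1 [J2]: (5,0,3)
P 3-2 [J1]: (5,1,3)
Grübler: 3·4 − 2·1 − 3 = 7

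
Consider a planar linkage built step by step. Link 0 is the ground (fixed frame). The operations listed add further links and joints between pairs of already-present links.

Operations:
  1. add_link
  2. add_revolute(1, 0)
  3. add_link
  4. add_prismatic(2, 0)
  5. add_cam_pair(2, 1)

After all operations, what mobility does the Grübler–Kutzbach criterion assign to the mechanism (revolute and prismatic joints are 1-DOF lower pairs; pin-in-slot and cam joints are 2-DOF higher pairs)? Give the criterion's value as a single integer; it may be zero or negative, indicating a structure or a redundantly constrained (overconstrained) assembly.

[1;0;0] (link 0 is ground)
L+ [2;0;0]
R(1,0)∈J1 [2;1;0]
L+ [3;1;0]
P(2,0)∈J1 [3;2;0]
C(2,1)∈J2 [3;2;1]
mobility = 6 − 4 − 1 = 1

M = 1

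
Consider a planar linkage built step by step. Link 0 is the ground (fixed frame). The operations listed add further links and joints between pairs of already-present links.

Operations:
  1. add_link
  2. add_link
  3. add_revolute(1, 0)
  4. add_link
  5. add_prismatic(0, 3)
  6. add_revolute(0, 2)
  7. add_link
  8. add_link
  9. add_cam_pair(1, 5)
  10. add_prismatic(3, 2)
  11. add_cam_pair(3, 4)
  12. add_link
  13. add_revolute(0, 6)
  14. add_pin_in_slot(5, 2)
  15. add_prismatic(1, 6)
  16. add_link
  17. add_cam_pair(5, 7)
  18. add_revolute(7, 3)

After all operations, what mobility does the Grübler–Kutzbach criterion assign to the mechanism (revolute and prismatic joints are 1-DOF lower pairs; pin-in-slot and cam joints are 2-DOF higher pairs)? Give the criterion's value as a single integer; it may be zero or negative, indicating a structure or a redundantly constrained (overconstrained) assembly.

M = 3

ground; <1,0,0>
#1 <2,0,0>
#2 <3,0,0>
R:1↔0 J1 <3,1,0>
#3 <4,1,0>
P:0↔3 J1 <4,2,0>
R:0↔2 J1 <4,3,0>
#4 <5,3,0>
#5 <6,3,0>
C:1↔5 J2 <6,3,1>
P:3↔2 J1 <6,4,1>
C:3↔4 J2 <6,4,2>
#6 <7,4,2>
R:0↔6 J1 <7,5,2>
PS:5↔2 J2 <7,5,3>
P:1↔6 J1 <7,6,3>
#7 <8,6,3>
C:5↔7 J2 <8,6,4>
R:7↔3 J1 <8,7,4>
3×7 − 2×7 − 1×4 = 3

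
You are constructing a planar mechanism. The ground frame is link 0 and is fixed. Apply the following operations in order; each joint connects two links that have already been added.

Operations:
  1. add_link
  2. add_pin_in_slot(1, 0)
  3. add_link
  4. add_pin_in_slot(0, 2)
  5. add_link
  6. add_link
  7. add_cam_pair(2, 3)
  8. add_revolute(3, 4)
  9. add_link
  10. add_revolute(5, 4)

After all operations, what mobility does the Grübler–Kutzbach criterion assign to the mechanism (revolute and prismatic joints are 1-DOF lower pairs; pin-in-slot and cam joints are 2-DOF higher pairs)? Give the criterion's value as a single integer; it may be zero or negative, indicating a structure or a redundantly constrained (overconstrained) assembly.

M = 8

(L,J1,J2)=(1,0,0); link0 fixed
link1: (2,0,0)
PS 1-0 [J2]: (2,0,1)
link2: (3,0,1)
PS 0-2 [J2]: (3,0,2)
link3: (4,0,2)
link4: (5,0,2)
C 2-3 [J2]: (5,0,3)
R 3-4 [J1]: (5,1,3)
link5: (6,1,3)
R 5-4 [J1]: (6,2,3)
Grübler: 3·5 − 2·2 − 3 = 8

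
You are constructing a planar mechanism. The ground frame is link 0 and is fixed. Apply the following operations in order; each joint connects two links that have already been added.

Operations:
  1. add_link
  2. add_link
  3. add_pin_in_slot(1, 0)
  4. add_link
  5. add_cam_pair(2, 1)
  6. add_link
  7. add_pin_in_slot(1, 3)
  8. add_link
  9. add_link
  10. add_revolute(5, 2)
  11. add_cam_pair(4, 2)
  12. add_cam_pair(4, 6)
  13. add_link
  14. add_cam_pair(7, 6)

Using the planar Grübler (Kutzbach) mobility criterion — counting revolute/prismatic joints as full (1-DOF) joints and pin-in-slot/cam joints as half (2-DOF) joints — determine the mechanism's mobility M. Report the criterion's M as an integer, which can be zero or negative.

(L,J1,J2)=(1,0,0); link0 fixed
link1: (2,0,0)
link2: (3,0,0)
PS 1-0 [J2]: (3,0,1)
link3: (4,0,1)
C 2-1 [J2]: (4,0,2)
link4: (5,0,2)
PS 1-3 [J2]: (5,0,3)
link5: (6,0,3)
link6: (7,0,3)
R 5-2 [J1]: (7,1,3)
C 4-2 [J2]: (7,1,4)
C 4-6 [J2]: (7,1,5)
link7: (8,1,5)
C 7-6 [J2]: (8,1,6)
Grübler: 3·7 − 2·1 − 6 = 13

M = 13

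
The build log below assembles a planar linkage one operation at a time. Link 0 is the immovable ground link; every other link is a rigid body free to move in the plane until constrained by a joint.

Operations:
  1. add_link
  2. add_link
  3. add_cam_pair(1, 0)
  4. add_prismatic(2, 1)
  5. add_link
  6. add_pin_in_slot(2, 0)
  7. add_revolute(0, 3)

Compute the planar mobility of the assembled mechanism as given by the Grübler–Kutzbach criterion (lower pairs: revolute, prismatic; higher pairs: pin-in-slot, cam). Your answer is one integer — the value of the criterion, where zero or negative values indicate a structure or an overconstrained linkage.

L=1 J1=0 J2=0
add link → L=2 J1=0 J2=0
add link → L=3 J1=0 J2=0
C@1,0 dof=2 J2 → L=3 J1=0 J2=1
P@2,1 dof=1 J1 → L=3 J1=1 J2=1
add link → L=4 J1=1 J2=1
PS@2,0 dof=2 J2 → L=4 J1=1 J2=2
R@0,3 dof=1 J1 → L=4 J1=2 J2=2
M=3(L−1)−2J1−J2=3·3−2·2−2=3

M = 3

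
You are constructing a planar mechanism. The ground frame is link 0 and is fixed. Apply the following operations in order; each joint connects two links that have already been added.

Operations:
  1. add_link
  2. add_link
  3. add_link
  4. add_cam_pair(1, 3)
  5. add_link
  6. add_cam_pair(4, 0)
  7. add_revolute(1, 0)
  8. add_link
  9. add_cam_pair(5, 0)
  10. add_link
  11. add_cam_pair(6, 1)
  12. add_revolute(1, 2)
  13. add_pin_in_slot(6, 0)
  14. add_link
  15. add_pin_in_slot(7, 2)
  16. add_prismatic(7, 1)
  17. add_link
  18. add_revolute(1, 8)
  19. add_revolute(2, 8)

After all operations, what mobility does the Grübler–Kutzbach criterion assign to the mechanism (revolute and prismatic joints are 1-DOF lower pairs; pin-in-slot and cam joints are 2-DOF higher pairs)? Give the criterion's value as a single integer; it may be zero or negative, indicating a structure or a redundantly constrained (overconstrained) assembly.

M = 8

link 0 = ground. State L|J1|J2 = 1|0|0
+link1  2|0|0
+link2  3|0|0
+link3  4|0|0
C(1,3) f=2→J2  4|0|1
+link4  5|0|1
C(4,0) f=2→J2  5|0|2
R(1,0) f=1→J1  5|1|2
+link5  6|1|2
C(5,0) f=2→J2  6|1|3
+link6  7|1|3
C(6,1) f=2→J2  7|1|4
R(1,2) f=1→J1  7|2|4
PS(6,0) f=2→J2  7|2|5
+link7  8|2|5
PS(7,2) f=2→J2  8|2|6
P(7,1) f=1→J1  8|3|6
+link8  9|3|6
R(1,8) f=1→J1  9|4|6
R(2,8) f=1→J1  9|5|6
M = 3(9−1)−2·5−6 = 24−10−6 = 8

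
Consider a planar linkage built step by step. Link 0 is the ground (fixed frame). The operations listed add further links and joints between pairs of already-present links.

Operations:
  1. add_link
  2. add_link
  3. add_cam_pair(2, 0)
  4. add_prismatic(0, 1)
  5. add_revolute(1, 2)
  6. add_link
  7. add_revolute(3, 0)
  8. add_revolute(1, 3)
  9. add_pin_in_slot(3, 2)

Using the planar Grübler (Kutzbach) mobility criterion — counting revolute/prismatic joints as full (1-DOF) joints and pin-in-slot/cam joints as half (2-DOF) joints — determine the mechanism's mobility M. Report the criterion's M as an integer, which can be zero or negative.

M = -1

link 0 = ground. State L|J1|J2 = 1|0|0
+link1  2|0|0
+link2  3|0|0
C(2,0) f=2→J2  3|0|1
P(0,1) f=1→J1  3|1|1
R(1,2) f=1→J1  3|2|1
+link3  4|2|1
R(3,0) f=1→J1  4|3|1
R(1,3) f=1→J1  4|4|1
PS(3,2) f=2→J2  4|4|2
M = 3(4−1)−2·4−2 = 9−8−2 = -1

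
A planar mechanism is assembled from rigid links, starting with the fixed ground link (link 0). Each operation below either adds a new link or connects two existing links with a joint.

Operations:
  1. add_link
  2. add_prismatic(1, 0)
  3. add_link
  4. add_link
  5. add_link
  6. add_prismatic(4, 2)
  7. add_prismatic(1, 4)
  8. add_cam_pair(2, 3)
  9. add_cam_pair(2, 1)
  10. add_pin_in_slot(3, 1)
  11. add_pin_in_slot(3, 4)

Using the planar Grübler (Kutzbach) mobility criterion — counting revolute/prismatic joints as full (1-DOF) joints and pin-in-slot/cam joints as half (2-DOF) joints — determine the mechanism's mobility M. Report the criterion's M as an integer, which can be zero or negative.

(L,J1,J2)=(1,0,0); link0 fixed
link1: (2,0,0)
P 1-0 [J1]: (2,1,0)
link2: (3,1,0)
link3: (4,1,0)
link4: (5,1,0)
P 4-2 [J1]: (5,2,0)
P 1-4 [J1]: (5,3,0)
C 2-3 [J2]: (5,3,1)
C 2-1 [J2]: (5,3,2)
PS 3-1 [J2]: (5,3,3)
PS 3-4 [J2]: (5,3,4)
Grübler: 3·4 − 2·3 − 4 = 2

M = 2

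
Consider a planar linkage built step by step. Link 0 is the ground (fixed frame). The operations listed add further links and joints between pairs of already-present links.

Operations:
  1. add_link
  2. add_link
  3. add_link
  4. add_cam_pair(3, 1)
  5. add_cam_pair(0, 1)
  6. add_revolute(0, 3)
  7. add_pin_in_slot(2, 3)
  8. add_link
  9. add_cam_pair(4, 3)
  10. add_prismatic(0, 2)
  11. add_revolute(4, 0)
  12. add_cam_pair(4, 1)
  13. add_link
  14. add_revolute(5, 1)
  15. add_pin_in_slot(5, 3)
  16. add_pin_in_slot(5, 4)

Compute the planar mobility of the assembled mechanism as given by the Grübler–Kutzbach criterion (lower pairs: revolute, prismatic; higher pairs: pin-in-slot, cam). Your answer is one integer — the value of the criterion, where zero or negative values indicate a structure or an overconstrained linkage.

M = 0

ground; <1,0,0>
#1 <2,0,0>
#2 <3,0,0>
#3 <4,0,0>
C:3↔1 J2 <4,0,1>
C:0↔1 J2 <4,0,2>
R:0↔3 J1 <4,1,2>
PS:2↔3 J2 <4,1,3>
#4 <5,1,3>
C:4↔3 J2 <5,1,4>
P:0↔2 J1 <5,2,4>
R:4↔0 J1 <5,3,4>
C:4↔1 J2 <5,3,5>
#5 <6,3,5>
R:5↔1 J1 <6,4,5>
PS:5↔3 J2 <6,4,6>
PS:5↔4 J2 <6,4,7>
3×5 − 2×4 − 1×7 = 0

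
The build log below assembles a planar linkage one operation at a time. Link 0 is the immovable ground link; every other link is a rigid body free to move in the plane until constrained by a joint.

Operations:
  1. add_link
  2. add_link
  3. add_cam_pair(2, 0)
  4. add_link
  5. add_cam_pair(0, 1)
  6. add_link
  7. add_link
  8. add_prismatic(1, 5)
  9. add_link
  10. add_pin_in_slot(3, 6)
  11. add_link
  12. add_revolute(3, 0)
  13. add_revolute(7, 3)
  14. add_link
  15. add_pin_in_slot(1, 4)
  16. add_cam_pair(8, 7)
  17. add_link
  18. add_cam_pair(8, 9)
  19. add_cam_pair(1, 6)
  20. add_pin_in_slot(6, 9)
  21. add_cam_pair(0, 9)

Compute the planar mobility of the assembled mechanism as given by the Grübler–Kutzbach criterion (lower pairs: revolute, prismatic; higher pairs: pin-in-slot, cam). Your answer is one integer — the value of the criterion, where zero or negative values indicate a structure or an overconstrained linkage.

M = 12

ground; <1,0,0>
#1 <2,0,0>
#2 <3,0,0>
C:2↔0 J2 <3,0,1>
#3 <4,0,1>
C:0↔1 J2 <4,0,2>
#4 <5,0,2>
#5 <6,0,2>
P:1↔5 J1 <6,1,2>
#6 <7,1,2>
PS:3↔6 J2 <7,1,3>
#7 <8,1,3>
R:3↔0 J1 <8,2,3>
R:7↔3 J1 <8,3,3>
#8 <9,3,3>
PS:1↔4 J2 <9,3,4>
C:8↔7 J2 <9,3,5>
#9 <10,3,5>
C:8↔9 J2 <10,3,6>
C:1↔6 J2 <10,3,7>
PS:6↔9 J2 <10,3,8>
C:0↔9 J2 <10,3,9>
3×9 − 2×3 − 1×9 = 12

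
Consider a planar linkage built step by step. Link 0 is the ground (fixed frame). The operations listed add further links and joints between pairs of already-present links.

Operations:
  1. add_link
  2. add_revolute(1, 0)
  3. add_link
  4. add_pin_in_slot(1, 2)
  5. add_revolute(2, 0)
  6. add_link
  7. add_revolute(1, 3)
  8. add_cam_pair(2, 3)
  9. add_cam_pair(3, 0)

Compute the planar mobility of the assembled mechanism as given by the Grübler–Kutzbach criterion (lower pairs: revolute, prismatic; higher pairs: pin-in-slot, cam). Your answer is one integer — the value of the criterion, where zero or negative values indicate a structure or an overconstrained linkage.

link 0 = ground. State L|J1|J2 = 1|0|0
+link1  2|0|0
R(1,0) f=1→J1  2|1|0
+link2  3|1|0
PS(1,2) f=2→J2  3|1|1
R(2,0) f=1→J1  3|2|1
+link3  4|2|1
R(1,3) f=1→J1  4|3|1
C(2,3) f=2→J2  4|3|2
C(3,0) f=2→J2  4|3|3
M = 3(4−1)−2·3−3 = 9−6−3 = 0

M = 0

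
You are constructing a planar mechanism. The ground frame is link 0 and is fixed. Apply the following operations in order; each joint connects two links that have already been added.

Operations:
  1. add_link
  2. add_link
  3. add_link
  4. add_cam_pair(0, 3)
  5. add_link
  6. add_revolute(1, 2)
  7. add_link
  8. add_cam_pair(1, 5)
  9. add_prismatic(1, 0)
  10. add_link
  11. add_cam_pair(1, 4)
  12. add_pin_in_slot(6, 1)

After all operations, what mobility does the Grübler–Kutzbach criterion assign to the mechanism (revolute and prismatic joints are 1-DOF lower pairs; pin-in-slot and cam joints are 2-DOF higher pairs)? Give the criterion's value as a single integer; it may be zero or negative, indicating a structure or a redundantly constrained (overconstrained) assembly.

M = 10

(L,J1,J2)=(1,0,0); link0 fixed
link1: (2,0,0)
link2: (3,0,0)
link3: (4,0,0)
C 0-3 [J2]: (4,0,1)
link4: (5,0,1)
R 1-2 [J1]: (5,1,1)
link5: (6,1,1)
C 1-5 [J2]: (6,1,2)
P 1-0 [J1]: (6,2,2)
link6: (7,2,2)
C 1-4 [J2]: (7,2,3)
PS 6-1 [J2]: (7,2,4)
Grübler: 3·6 − 2·2 − 4 = 10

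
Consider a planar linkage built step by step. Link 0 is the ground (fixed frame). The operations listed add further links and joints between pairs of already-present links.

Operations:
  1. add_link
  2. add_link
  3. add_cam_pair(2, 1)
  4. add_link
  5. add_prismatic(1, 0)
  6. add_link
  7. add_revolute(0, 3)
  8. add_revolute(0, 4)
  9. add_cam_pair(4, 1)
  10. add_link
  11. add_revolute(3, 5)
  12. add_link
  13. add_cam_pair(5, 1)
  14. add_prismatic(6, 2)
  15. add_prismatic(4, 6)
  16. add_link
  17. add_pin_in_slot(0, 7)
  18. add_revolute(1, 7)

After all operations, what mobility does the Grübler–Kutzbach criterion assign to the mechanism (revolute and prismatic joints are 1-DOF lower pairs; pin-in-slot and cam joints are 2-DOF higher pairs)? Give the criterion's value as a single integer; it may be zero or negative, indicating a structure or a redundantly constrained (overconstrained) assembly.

M = 3

ground; <1,0,0>
#1 <2,0,0>
#2 <3,0,0>
C:2↔1 J2 <3,0,1>
#3 <4,0,1>
P:1↔0 J1 <4,1,1>
#4 <5,1,1>
R:0↔3 J1 <5,2,1>
R:0↔4 J1 <5,3,1>
C:4↔1 J2 <5,3,2>
#5 <6,3,2>
R:3↔5 J1 <6,4,2>
#6 <7,4,2>
C:5↔1 J2 <7,4,3>
P:6↔2 J1 <7,5,3>
P:4↔6 J1 <7,6,3>
#7 <8,6,3>
PS:0↔7 J2 <8,6,4>
R:1↔7 J1 <8,7,4>
3×7 − 2×7 − 1×4 = 3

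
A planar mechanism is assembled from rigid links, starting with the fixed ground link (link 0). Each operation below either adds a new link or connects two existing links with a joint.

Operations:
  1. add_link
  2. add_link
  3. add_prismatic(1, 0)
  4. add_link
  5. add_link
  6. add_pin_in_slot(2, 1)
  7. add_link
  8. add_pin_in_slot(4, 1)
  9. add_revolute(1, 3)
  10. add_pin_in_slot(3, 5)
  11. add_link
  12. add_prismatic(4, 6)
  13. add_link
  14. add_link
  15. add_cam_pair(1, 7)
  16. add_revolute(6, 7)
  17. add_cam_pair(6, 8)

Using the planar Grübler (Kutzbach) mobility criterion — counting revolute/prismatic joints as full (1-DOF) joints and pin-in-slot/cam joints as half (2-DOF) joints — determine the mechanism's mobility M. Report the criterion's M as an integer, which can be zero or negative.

M = 11

[1;0;0] (link 0 is ground)
L+ [2;0;0]
L+ [3;0;0]
P(1,0)∈J1 [3;1;0]
L+ [4;1;0]
L+ [5;1;0]
PS(2,1)∈J2 [5;1;1]
L+ [6;1;1]
PS(4,1)∈J2 [6;1;2]
R(1,3)∈J1 [6;2;2]
PS(3,5)∈J2 [6;2;3]
L+ [7;2;3]
P(4,6)∈J1 [7;3;3]
L+ [8;3;3]
L+ [9;3;3]
C(1,7)∈J2 [9;3;4]
R(6,7)∈J1 [9;4;4]
C(6,8)∈J2 [9;4;5]
mobility = 24 − 8 − 5 = 11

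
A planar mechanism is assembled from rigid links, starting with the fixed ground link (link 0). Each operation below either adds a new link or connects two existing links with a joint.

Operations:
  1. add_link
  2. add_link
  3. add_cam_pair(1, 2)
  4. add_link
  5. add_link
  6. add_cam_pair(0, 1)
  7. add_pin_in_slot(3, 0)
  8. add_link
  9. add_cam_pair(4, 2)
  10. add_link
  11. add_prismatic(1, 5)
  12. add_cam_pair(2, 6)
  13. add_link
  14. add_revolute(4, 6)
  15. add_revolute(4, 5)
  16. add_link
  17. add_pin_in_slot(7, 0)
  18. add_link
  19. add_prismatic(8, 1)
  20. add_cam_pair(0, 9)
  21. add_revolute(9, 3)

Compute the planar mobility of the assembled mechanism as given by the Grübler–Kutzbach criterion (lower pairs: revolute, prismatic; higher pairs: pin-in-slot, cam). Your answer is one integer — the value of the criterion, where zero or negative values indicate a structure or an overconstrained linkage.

M = 10

ground; <1,0,0>
#1 <2,0,0>
#2 <3,0,0>
C:1↔2 J2 <3,0,1>
#3 <4,0,1>
#4 <5,0,1>
C:0↔1 J2 <5,0,2>
PS:3↔0 J2 <5,0,3>
#5 <6,0,3>
C:4↔2 J2 <6,0,4>
#6 <7,0,4>
P:1↔5 J1 <7,1,4>
C:2↔6 J2 <7,1,5>
#7 <8,1,5>
R:4↔6 J1 <8,2,5>
R:4↔5 J1 <8,3,5>
#8 <9,3,5>
PS:7↔0 J2 <9,3,6>
#9 <10,3,6>
P:8↔1 J1 <10,4,6>
C:0↔9 J2 <10,4,7>
R:9↔3 J1 <10,5,7>
3×9 − 2×5 − 1×7 = 10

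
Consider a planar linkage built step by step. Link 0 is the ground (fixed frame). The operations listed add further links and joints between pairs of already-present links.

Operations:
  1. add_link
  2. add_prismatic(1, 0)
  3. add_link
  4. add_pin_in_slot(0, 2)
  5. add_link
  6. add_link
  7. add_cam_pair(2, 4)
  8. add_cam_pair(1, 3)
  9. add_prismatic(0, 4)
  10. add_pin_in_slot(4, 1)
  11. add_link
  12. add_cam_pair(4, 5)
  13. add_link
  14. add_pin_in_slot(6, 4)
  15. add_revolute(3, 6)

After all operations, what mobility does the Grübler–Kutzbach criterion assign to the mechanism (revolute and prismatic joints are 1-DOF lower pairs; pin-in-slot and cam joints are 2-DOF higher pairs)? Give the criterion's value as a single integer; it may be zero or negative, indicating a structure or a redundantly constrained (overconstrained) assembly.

(L,J1,J2)=(1,0,0); link0 fixed
link1: (2,0,0)
P 1-0 [J1]: (2,1,0)
link2: (3,1,0)
PS 0-2 [J2]: (3,1,1)
link3: (4,1,1)
link4: (5,1,1)
C 2-4 [J2]: (5,1,2)
C 1-3 [J2]: (5,1,3)
P 0-4 [J1]: (5,2,3)
PS 4-1 [J2]: (5,2,4)
link5: (6,2,4)
C 4-5 [J2]: (6,2,5)
link6: (7,2,5)
PS 6-4 [J2]: (7,2,6)
R 3-6 [J1]: (7,3,6)
Grübler: 3·6 − 2·3 − 6 = 6

M = 6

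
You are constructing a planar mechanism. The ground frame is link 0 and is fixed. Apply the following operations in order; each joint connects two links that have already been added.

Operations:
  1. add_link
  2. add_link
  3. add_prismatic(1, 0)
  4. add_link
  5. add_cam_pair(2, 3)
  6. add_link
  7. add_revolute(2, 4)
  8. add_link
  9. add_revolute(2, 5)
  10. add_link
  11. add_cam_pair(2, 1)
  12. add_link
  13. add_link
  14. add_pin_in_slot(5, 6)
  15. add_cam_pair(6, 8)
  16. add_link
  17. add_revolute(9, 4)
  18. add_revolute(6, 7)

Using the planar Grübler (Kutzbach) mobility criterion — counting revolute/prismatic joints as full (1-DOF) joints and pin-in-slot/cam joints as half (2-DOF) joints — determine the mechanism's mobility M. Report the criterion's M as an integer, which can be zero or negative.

M = 13

link 0 = ground. State L|J1|J2 = 1|0|0
+link1  2|0|0
+link2  3|0|0
P(1,0) f=1→J1  3|1|0
+link3  4|1|0
C(2,3) f=2→J2  4|1|1
+link4  5|1|1
R(2,4) f=1→J1  5|2|1
+link5  6|2|1
R(2,5) f=1→J1  6|3|1
+link6  7|3|1
C(2,1) f=2→J2  7|3|2
+link7  8|3|2
+link8  9|3|2
PS(5,6) f=2→J2  9|3|3
C(6,8) f=2→J2  9|3|4
+link9  10|3|4
R(9,4) f=1→J1  10|4|4
R(6,7) f=1→J1  10|5|4
M = 3(10−1)−2·5−4 = 27−10−4 = 13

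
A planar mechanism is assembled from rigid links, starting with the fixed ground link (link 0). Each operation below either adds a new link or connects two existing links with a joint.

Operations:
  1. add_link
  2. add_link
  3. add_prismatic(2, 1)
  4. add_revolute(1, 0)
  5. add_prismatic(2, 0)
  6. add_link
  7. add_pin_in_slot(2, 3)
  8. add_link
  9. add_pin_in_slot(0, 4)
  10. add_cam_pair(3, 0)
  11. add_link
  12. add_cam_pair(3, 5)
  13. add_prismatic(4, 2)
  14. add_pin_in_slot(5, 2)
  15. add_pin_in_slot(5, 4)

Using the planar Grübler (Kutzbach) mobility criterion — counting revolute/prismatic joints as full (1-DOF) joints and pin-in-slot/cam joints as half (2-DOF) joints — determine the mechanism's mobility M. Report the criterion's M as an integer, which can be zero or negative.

L=1 J1=0 J2=0
add link → L=2 J1=0 J2=0
add link → L=3 J1=0 J2=0
P@2,1 dof=1 J1 → L=3 J1=1 J2=0
R@1,0 dof=1 J1 → L=3 J1=2 J2=0
P@2,0 dof=1 J1 → L=3 J1=3 J2=0
add link → L=4 J1=3 J2=0
PS@2,3 dof=2 J2 → L=4 J1=3 J2=1
add link → L=5 J1=3 J2=1
PS@0,4 dof=2 J2 → L=5 J1=3 J2=2
C@3,0 dof=2 J2 → L=5 J1=3 J2=3
add link → L=6 J1=3 J2=3
C@3,5 dof=2 J2 → L=6 J1=3 J2=4
P@4,2 dof=1 J1 → L=6 J1=4 J2=4
PS@5,2 dof=2 J2 → L=6 J1=4 J2=5
PS@5,4 dof=2 J2 → L=6 J1=4 J2=6
M=3(L−1)−2J1−J2=3·5−2·4−6=1

M = 1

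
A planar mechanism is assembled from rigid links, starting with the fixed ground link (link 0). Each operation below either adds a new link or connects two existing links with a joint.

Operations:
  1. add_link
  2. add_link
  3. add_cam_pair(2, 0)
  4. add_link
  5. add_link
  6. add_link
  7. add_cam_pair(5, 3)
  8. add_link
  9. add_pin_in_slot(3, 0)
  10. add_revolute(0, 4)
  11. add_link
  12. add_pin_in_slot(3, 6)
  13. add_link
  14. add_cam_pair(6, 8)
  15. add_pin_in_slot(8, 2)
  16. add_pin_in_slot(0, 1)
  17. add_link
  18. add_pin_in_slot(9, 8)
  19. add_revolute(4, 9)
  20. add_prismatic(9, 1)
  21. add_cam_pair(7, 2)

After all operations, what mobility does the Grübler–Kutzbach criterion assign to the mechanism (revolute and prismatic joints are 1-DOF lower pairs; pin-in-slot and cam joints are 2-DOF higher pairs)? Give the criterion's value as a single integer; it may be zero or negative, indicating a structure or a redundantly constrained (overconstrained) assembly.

M = 12

ground; <1,0,0>
#1 <2,0,0>
#2 <3,0,0>
C:2↔0 J2 <3,0,1>
#3 <4,0,1>
#4 <5,0,1>
#5 <6,0,1>
C:5↔3 J2 <6,0,2>
#6 <7,0,2>
PS:3↔0 J2 <7,0,3>
R:0↔4 J1 <7,1,3>
#7 <8,1,3>
PS:3↔6 J2 <8,1,4>
#8 <9,1,4>
C:6↔8 J2 <9,1,5>
PS:8↔2 J2 <9,1,6>
PS:0↔1 J2 <9,1,7>
#9 <10,1,7>
PS:9↔8 J2 <10,1,8>
R:4↔9 J1 <10,2,8>
P:9↔1 J1 <10,3,8>
C:7↔2 J2 <10,3,9>
3×9 − 2×3 − 1×9 = 12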